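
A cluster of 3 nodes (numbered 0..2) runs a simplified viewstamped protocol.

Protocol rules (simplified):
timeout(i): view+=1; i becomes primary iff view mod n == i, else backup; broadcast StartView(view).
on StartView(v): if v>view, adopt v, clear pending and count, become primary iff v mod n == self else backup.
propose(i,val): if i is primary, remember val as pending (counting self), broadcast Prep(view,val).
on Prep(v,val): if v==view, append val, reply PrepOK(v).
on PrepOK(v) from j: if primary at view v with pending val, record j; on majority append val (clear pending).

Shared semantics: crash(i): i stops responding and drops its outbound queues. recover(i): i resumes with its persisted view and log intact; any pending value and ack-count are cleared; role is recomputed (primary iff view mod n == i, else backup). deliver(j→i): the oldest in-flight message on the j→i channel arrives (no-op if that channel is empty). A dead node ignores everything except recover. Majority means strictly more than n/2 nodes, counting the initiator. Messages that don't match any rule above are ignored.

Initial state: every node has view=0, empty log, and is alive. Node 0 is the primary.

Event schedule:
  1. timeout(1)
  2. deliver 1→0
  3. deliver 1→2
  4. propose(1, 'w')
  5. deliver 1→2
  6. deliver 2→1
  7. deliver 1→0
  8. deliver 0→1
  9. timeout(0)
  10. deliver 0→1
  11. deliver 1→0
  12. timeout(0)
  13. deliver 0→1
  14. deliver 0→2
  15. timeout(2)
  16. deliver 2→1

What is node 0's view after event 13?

3

e1 timeout(1): 1[prim,v=1,-]
e2 deliver 1→0: 0[back,v=1,-]
e3 deliver 1→2: 2[back,v=1,-]
e4 propose(1,'w'): ·
e5 deliver 1→2: 2[back,v=1,w]
e6 deliver 2→1: 1[prim,v=1,w]
e7 deliver 1→0: 0[back,v=1,w]
e8 deliver 0→1: ·
e9 timeout(0): 0[back,v=2,w]
e10 deliver 0→1: 1[back,v=2,w]
e11 deliver 1→0: ·
e12 timeout(0): 0[prim,v=3,w]
e13 deliver 0→1: 1[back,v=3,w]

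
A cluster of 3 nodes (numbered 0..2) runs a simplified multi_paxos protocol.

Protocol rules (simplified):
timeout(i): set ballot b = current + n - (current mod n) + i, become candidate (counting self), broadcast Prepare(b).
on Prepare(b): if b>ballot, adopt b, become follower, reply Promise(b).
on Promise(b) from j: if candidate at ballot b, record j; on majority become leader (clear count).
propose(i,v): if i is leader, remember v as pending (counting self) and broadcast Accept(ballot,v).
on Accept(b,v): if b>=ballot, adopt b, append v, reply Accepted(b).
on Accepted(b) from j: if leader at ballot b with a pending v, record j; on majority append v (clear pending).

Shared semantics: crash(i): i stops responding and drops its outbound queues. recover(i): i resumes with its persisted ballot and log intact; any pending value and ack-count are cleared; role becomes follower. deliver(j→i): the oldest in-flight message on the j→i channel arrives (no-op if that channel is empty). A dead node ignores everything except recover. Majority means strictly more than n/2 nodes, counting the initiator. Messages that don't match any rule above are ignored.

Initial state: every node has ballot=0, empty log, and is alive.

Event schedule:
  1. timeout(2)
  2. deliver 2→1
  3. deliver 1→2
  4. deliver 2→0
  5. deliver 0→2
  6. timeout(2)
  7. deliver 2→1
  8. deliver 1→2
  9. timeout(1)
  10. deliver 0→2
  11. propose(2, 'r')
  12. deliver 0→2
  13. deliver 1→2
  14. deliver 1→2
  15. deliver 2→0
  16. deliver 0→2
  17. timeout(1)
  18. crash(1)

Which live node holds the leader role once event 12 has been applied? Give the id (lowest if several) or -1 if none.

2

e1 timeout(2): 2[cand,b=5,-]
e2 deliver 2→1: 1[foll,b=5,-]
e3 deliver 1→2: 2[lead,b=5,-]
e4 deliver 2→0: 0[foll,b=5,-]
e5 deliver 0→2: ·
e6 timeout(2): 2[cand,b=8,-]
e7 deliver 2→1: 1[foll,b=8,-]
e8 deliver 1→2: 2[lead,b=8,-]
e9 timeout(1): 1[cand,b=10,-]
e10 deliver 0→2: ·
e11 propose(2,'r'): ·
e12 deliver 0→2: ·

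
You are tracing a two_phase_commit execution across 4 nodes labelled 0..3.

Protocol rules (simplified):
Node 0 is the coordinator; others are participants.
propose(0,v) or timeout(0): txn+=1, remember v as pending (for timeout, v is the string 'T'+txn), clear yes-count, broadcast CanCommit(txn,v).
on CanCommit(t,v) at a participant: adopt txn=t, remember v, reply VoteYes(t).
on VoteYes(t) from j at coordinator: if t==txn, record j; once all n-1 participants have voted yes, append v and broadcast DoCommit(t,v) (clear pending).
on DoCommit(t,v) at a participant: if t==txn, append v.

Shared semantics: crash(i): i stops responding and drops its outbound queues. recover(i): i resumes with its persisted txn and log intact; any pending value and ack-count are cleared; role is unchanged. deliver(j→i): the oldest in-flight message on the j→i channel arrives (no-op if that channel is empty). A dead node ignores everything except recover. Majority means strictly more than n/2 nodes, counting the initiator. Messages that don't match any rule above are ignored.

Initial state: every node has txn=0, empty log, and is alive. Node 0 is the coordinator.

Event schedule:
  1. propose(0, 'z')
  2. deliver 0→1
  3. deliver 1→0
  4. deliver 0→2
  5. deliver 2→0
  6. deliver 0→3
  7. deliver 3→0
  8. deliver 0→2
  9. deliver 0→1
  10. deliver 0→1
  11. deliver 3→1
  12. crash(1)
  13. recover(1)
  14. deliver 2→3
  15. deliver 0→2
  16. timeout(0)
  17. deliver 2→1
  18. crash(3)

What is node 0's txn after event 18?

1. propose(0,'z'):  <0:coor t1 ->
2. deliver 0→1:  <1:part t1 ->
3. deliver 1→0:  nop
4. deliver 0→2:  <2:part t1 ->
5. deliver 2→0:  nop
6. deliver 0→3:  <3:part t1 ->
7. deliver 3→0:  <0:coor t1 z>
8. deliver 0→2:  <2:part t1 z>
9. deliver 0→1:  <1:part t1 z>
10. deliver 0→1:  nop
11. deliver 3→1:  nop
12. crash(1):  <1:✗part t1 z>
13. recover(1):  <1:part t1 z>
14. deliver 2→3:  nop
15. deliver 0→2:  nop
16. timeout(0):  <0:coor t2 z>
17. deliver 2→1:  nop
18. crash(3):  <3:✗part t1 ->

2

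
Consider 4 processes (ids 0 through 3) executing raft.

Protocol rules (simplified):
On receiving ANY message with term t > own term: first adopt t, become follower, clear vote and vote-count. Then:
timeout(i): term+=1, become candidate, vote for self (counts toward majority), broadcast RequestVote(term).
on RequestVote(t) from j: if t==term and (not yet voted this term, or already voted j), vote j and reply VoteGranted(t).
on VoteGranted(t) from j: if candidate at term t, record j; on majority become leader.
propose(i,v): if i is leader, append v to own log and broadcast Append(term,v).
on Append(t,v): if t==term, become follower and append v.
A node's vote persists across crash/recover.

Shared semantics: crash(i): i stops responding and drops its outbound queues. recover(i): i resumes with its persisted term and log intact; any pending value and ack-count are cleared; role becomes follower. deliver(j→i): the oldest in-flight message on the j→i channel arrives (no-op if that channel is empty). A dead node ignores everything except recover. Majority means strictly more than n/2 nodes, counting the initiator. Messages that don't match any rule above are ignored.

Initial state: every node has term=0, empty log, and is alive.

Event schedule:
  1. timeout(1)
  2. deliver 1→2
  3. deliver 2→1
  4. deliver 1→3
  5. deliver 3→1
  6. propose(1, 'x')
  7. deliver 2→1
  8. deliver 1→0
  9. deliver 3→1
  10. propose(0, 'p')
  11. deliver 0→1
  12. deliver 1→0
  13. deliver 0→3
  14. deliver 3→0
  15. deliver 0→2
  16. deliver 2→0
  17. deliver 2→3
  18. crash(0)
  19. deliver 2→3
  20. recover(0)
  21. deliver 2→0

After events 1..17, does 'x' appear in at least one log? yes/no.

e1 timeout(1): 1[cand,t=1,-]
e2 deliver 1→2: 2[foll,t=1,-]
e3 deliver 2→1: ·
e4 deliver 1→3: 3[foll,t=1,-]
e5 deliver 3→1: 1[lead,t=1,-]
e6 propose(1,'x'): 1[lead,t=1,x]
e7 deliver 2→1: ·
e8 deliver 1→0: 0[foll,t=1,-]
e9 deliver 3→1: ·
e10 propose(0,'p'): ·
e11 deliver 0→1: ·
e12 deliver 1→0: 0[foll,t=1,x]
e13 deliver 0→3: ·
e14 deliver 3→0: ·
e15 deliver 0→2: ·
e16 deliver 2→0: ·
e17 deliver 2→3: ·

yes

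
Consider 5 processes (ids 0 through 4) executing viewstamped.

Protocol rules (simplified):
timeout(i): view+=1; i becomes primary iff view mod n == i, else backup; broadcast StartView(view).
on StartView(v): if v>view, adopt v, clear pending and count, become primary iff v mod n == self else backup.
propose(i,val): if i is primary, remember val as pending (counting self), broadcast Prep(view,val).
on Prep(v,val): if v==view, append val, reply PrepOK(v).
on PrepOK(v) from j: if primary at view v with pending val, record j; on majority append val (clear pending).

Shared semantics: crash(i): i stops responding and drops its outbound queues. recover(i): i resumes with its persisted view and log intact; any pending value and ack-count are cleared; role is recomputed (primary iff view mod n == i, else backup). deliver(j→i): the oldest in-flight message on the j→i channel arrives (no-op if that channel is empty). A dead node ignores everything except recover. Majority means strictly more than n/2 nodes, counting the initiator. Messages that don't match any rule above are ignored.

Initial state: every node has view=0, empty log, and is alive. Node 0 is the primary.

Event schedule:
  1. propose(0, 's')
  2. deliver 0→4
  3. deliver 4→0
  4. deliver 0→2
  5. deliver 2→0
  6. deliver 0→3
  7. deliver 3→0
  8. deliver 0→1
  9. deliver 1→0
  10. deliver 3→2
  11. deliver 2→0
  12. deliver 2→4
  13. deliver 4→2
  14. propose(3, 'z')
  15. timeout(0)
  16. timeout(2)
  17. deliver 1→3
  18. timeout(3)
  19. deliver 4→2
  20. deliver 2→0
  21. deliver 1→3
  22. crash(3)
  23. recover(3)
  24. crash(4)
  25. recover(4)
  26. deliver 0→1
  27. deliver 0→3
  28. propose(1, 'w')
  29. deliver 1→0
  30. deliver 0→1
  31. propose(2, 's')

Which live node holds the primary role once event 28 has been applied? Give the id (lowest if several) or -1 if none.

e1 propose(0,'s'): ·
e2 deliver 0→4: 4[back,v=0,s]
e3 deliver 4→0: ·
e4 deliver 0→2: 2[back,v=0,s]
e5 deliver 2→0: 0[prim,v=0,s]
e6 deliver 0→3: 3[back,v=0,s]
e7 deliver 3→0: ·
e8 deliver 0→1: 1[back,v=0,s]
e9 deliver 1→0: ·
e10 deliver 3→2: ·
e11 deliver 2→0: ·
e12 deliver 2→4: ·
e13 deliver 4→2: ·
e14 propose(3,'z'): ·
e15 timeout(0): 0[back,v=1,s]
e16 timeout(2): 2[back,v=1,s]
e17 deliver 1→3: ·
e18 timeout(3): 3[back,v=1,s]
e19 deliver 4→2: ·
e20 deliver 2→0: ·
e21 deliver 1→3: ·
e22 crash(3): 3[✗back,v=1,s]
e23 recover(3): 3[back,v=1,s]
e24 crash(4): 4[✗back,v=0,s]
e25 recover(4): 4[back,v=0,s]
e26 deliver 0→1: 1[prim,v=1,s]
e27 deliver 0→3: ·
e28 propose(1,'w'): ·

1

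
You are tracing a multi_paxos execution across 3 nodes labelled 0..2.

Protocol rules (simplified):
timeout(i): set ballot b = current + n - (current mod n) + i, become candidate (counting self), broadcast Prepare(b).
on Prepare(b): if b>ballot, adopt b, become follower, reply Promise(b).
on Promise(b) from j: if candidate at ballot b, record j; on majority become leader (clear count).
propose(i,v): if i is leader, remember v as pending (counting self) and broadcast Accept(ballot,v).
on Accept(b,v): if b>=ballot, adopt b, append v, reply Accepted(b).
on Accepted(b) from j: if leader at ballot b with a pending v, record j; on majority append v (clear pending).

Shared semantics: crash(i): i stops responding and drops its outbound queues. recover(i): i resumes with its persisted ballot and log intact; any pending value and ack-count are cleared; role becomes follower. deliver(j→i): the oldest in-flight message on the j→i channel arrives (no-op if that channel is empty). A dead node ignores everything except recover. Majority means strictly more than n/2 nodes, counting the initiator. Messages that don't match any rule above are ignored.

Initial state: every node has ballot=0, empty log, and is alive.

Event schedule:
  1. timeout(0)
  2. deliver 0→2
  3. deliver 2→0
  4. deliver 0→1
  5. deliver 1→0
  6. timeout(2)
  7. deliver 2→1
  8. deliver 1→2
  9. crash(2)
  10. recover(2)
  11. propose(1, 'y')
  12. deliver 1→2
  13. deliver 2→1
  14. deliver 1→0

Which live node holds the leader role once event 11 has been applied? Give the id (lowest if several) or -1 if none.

0

[1] timeout(0) → N0(cand b3 [-])
[2] deliver 0→2 → N2(foll b3 [-])
[3] deliver 2→0 → N0(lead b3 [-])
[4] deliver 0→1 → N1(foll b3 [-])
[5] deliver 1→0 → ∅
[6] timeout(2) → N2(cand b8 [-])
[7] deliver 2→1 → N1(foll b8 [-])
[8] deliver 1→2 → N2(lead b8 [-])
[9] crash(2) → N2(✗lead b8 [-])
[10] recover(2) → N2(foll b8 [-])
[11] propose(1,'y') → ∅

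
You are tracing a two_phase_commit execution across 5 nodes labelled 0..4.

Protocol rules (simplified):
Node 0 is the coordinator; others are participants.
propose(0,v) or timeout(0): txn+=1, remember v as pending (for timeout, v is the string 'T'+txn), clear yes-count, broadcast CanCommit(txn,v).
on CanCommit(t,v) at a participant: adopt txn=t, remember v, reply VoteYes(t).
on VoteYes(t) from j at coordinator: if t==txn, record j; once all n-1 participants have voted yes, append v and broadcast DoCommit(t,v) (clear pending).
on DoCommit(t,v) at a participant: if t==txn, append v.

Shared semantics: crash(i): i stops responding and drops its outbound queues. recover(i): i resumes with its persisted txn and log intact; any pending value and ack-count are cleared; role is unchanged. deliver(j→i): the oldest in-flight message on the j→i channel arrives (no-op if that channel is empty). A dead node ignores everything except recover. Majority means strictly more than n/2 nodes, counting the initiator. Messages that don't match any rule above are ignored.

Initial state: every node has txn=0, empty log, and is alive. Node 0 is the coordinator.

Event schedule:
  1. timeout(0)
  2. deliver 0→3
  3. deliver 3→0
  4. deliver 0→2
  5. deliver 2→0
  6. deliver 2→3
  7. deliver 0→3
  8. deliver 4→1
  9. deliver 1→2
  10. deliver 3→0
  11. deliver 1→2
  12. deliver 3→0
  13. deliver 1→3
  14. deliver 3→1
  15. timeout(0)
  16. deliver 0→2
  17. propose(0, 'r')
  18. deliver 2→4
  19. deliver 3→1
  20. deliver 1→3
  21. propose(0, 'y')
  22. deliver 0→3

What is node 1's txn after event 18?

0

e1 timeout(0): 0[coor,t=1,-]
e2 deliver 0→3: 3[part,t=1,-]
e3 deliver 3→0: ·
e4 deliver 0→2: 2[part,t=1,-]
e5 deliver 2→0: ·
e6 deliver 2→3: ·
e7 deliver 0→3: ·
e8 deliver 4→1: ·
e9 deliver 1→2: ·
e10 deliver 3→0: ·
e11 deliver 1→2: ·
e12 deliver 3→0: ·
e13 deliver 1→3: ·
e14 deliver 3→1: ·
e15 timeout(0): 0[coor,t=2,-]
e16 deliver 0→2: 2[part,t=2,-]
e17 propose(0,'r'): 0[coor,t=3,-]
e18 deliver 2→4: ·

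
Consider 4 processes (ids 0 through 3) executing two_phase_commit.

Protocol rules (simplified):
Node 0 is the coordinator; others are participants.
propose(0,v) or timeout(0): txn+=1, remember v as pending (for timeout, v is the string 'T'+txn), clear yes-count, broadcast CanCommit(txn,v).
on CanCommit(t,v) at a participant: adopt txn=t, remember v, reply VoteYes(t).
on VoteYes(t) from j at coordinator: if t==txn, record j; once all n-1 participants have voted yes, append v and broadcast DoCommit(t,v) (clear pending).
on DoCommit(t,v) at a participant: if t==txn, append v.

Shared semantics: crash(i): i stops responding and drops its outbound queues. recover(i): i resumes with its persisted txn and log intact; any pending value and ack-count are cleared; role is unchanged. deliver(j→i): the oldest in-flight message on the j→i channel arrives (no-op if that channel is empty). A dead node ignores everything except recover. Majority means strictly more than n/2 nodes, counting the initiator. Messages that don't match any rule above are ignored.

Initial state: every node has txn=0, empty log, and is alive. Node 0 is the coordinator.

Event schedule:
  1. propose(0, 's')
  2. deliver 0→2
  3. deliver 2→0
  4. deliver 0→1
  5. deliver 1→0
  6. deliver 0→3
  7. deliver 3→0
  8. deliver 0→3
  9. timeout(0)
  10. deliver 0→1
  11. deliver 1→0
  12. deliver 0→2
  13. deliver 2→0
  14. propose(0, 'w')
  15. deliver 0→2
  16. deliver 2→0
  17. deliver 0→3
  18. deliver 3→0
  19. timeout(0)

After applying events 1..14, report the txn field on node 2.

1

1. propose(0,'s'):  <0:coor t1 ->
2. deliver 0→2:  <2:part t1 ->
3. deliver 2→0:  nop
4. deliver 0→1:  <1:part t1 ->
5. deliver 1→0:  nop
6. deliver 0→3:  <3:part t1 ->
7. deliver 3→0:  <0:coor t1 s>
8. deliver 0→3:  <3:part t1 s>
9. timeout(0):  <0:coor t2 s>
10. deliver 0→1:  <1:part t1 s>
11. deliver 1→0:  nop
12. deliver 0→2:  <2:part t1 s>
13. deliver 2→0:  nop
14. propose(0,'w'):  <0:coor t3 s>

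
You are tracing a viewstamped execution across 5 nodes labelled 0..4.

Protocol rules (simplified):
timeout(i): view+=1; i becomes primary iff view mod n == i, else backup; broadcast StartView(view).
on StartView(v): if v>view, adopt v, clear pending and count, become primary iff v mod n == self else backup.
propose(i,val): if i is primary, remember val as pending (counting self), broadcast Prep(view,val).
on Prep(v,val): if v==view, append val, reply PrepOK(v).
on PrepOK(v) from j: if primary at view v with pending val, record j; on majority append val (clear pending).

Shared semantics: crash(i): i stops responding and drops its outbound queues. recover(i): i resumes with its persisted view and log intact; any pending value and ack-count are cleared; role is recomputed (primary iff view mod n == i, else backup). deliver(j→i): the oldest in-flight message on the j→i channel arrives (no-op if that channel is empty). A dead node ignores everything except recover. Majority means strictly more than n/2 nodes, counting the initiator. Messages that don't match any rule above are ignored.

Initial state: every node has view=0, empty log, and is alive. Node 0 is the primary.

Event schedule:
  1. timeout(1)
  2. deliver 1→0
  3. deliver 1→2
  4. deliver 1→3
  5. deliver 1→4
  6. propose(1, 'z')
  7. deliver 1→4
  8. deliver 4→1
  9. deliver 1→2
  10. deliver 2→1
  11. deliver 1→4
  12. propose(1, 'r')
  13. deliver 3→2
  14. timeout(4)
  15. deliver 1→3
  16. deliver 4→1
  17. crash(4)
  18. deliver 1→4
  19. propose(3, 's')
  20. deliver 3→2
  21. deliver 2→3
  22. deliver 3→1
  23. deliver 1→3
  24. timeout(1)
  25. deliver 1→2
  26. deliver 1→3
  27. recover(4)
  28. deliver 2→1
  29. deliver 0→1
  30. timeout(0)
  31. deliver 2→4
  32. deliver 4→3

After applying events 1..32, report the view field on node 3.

1. timeout(1):  <1:prim v1 ->
2. deliver 1→0:  <0:back v1 ->
3. deliver 1→2:  <2:back v1 ->
4. deliver 1→3:  <3:back v1 ->
5. deliver 1→4:  <4:back v1 ->
6. propose(1,'z'):  nop
7. deliver 1→4:  <4:back v1 z>
8. deliver 4→1:  nop
9. deliver 1→2:  <2:back v1 z>
10. deliver 2→1:  <1:prim v1 z>
11. deliver 1→4:  nop
12. propose(1,'r'):  nop
13. deliver 3→2:  nop
14. timeout(4):  <4:back v2 z>
15. deliver 1→3:  <3:back v1 z>
16. deliver 4→1:  <1:back v2 z>
17. crash(4):  <4:✗back v2 z>
18. deliver 1→4:  nop
19. propose(3,'s'):  nop
20. deliver 3→2:  nop
21. deliver 2→3:  nop
22. deliver 3→1:  nop
23. deliver 1→3:  <3:back v1 z,r>
24. timeout(1):  <1:back v3 z>
25. deliver 1→2:  <2:back v1 z,r>
26. deliver 1→3:  <3:prim v3 z,r>
27. recover(4):  <4:back v2 z>
28. deliver 2→1:  nop
29. deliver 0→1:  nop
30. timeout(0):  <0:back v2 ->
31. deliver 2→4:  nop
32. deliver 4→3:  nop

3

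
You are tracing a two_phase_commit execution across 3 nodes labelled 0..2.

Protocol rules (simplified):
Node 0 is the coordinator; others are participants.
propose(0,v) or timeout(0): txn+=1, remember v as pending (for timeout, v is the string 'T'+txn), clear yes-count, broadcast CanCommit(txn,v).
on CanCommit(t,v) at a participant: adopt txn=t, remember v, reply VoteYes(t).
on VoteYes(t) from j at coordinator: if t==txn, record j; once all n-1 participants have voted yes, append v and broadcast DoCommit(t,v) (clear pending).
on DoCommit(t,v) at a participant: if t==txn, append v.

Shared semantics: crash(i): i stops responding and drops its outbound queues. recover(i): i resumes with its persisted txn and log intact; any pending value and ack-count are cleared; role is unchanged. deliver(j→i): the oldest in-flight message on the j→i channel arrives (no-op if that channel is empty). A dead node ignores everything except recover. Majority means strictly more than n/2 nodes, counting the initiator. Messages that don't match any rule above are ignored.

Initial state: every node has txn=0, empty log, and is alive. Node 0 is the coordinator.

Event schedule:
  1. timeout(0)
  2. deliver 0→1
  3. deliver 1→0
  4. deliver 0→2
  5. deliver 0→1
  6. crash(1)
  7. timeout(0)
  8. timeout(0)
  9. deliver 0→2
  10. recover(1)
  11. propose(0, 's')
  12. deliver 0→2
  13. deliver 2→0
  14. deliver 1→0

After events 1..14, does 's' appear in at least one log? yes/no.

no

1. timeout(0):  <0:coor t1 ->
2. deliver 0→1:  <1:part t1 ->
3. deliver 1→0:  nop
4. deliver 0→2:  <2:part t1 ->
5. deliver 0→1:  nop
6. crash(1):  <1:✗part t1 ->
7. timeout(0):  <0:coor t2 ->
8. timeout(0):  <0:coor t3 ->
9. deliver 0→2:  <2:part t2 ->
10. recover(1):  <1:part t1 ->
11. propose(0,'s'):  <0:coor t4 ->
12. deliver 0→2:  <2:part t3 ->
13. deliver 2→0:  nop
14. deliver 1→0:  nop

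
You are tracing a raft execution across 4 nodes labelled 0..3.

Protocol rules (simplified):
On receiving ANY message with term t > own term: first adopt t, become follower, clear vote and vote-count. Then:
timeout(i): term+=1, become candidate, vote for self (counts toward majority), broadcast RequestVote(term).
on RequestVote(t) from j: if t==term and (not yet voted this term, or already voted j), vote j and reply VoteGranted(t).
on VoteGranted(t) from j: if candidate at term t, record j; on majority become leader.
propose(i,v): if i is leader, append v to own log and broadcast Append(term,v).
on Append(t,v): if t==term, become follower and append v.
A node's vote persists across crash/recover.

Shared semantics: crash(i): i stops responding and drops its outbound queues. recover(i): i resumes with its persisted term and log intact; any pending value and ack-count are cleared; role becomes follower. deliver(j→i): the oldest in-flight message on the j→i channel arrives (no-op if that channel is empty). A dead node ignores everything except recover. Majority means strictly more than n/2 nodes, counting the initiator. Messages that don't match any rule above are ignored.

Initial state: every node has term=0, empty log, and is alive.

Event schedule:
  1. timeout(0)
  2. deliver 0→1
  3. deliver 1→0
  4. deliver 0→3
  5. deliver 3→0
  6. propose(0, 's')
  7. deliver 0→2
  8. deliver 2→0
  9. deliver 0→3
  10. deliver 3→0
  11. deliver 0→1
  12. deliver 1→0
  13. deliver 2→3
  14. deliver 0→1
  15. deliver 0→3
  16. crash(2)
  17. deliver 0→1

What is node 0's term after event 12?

e1 timeout(0): 0[cand,t=1,-]
e2 deliver 0→1: 1[foll,t=1,-]
e3 deliver 1→0: ·
e4 deliver 0→3: 3[foll,t=1,-]
e5 deliver 3→0: 0[lead,t=1,-]
e6 propose(0,'s'): 0[lead,t=1,s]
e7 deliver 0→2: 2[foll,t=1,-]
e8 deliver 2→0: ·
e9 deliver 0→3: 3[foll,t=1,s]
e10 deliver 3→0: ·
e11 deliver 0→1: 1[foll,t=1,s]
e12 deliver 1→0: ·

1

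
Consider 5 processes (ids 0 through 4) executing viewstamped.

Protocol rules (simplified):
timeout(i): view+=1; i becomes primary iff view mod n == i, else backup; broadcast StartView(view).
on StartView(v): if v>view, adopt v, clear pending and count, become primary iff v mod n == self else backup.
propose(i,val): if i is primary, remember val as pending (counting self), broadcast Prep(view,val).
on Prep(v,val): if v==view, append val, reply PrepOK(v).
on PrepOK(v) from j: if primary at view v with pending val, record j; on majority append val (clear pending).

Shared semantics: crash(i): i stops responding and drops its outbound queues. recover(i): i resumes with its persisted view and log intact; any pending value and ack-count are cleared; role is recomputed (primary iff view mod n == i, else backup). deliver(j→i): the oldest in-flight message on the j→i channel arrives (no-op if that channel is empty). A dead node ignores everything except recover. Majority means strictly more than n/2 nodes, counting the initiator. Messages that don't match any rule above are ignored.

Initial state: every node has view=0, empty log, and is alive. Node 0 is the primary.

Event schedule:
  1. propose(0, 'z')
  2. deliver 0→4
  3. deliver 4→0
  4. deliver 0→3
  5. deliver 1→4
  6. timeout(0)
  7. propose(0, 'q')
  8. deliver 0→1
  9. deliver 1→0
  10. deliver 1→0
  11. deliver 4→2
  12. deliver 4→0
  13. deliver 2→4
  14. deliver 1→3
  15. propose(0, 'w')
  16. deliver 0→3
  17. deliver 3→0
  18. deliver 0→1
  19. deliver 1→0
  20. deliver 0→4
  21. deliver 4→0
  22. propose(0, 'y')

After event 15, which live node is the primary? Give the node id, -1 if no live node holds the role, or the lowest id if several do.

e1 propose(0,'z'): ·
e2 deliver 0→4: 4[back,v=0,z]
e3 deliver 4→0: ·
e4 deliver 0→3: 3[back,v=0,z]
e5 deliver 1→4: ·
e6 timeout(0): 0[back,v=1,-]
e7 propose(0,'q'): ·
e8 deliver 0→1: 1[back,v=0,z]
e9 deliver 1→0: ·
e10 deliver 1→0: ·
e11 deliver 4→2: ·
e12 deliver 4→0: ·
e13 deliver 2→4: ·
e14 deliver 1→3: ·
e15 propose(0,'w'): ·

-1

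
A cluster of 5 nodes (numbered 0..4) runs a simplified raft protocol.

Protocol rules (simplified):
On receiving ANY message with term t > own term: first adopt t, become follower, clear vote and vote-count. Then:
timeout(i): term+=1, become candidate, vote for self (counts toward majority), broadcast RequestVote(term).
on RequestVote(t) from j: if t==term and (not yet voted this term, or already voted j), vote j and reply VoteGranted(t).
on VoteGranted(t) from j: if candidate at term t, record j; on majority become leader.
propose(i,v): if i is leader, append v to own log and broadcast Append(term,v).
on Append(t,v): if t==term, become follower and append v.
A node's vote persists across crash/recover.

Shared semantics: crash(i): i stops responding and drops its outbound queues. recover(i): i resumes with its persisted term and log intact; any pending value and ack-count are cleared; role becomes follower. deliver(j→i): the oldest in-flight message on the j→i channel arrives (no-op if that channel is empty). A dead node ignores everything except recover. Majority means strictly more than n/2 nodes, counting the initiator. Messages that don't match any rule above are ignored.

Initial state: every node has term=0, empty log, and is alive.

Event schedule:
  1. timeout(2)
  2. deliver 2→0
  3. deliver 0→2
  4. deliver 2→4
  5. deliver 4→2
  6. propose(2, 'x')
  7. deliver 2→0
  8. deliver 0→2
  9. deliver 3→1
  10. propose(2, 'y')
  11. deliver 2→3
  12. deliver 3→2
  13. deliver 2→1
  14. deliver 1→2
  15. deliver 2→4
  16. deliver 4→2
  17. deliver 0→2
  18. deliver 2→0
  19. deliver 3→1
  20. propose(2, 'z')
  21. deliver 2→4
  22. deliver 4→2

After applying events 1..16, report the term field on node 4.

after 1 — timeout(2): n2:cand/t1/[-]
after 2 — deliver 2→0: n0:foll/t1/[-]
after 3 — deliver 0→2: ·
after 4 — deliver 2→4: n4:foll/t1/[-]
after 5 — deliver 4→2: n2:lead/t1/[-]
after 6 — propose(2,'x'): n2:lead/t1/[x]
after 7 — deliver 2→0: n0:foll/t1/[x]
after 8 — deliver 0→2: ·
after 9 — deliver 3→1: ·
after 10 — propose(2,'y'): n2:lead/t1/[x,y]
after 11 — deliver 2→3: n3:foll/t1/[-]
after 12 — deliver 3→2: ·
after 13 — deliver 2→1: n1:foll/t1/[-]
after 14 — deliver 1→2: ·
after 15 — deliver 2→4: n4:foll/t1/[x]
after 16 — deliver 4→2: ·

1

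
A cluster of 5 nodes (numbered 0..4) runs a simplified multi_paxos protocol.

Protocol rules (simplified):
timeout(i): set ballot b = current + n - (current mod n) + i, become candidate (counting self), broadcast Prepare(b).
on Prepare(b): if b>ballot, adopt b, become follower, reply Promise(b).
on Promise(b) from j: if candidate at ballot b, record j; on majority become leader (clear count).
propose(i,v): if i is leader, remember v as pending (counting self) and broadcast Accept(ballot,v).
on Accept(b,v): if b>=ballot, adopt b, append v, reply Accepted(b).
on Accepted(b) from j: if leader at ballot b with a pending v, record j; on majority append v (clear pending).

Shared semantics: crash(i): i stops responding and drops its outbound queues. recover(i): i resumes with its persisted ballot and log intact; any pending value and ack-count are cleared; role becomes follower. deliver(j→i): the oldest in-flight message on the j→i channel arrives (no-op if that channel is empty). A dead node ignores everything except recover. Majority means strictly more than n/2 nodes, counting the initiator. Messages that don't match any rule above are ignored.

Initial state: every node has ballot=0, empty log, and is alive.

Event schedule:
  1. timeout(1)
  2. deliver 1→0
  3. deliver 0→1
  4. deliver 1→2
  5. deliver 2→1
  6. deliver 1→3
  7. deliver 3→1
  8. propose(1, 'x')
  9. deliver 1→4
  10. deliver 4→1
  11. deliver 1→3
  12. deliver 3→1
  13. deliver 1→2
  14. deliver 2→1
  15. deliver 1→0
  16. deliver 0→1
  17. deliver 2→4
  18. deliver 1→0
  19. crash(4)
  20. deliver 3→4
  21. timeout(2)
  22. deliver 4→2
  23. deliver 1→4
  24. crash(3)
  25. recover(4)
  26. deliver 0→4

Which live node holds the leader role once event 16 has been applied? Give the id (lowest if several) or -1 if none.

step 1 timeout(1): 1={cand,b=6,log=-}
step 2 deliver 1→0: 0={foll,b=6,log=-}
step 3 deliver 0→1: —
step 4 deliver 1→2: 2={foll,b=6,log=-}
step 5 deliver 2→1: 1={lead,b=6,log=-}
step 6 deliver 1→3: 3={foll,b=6,log=-}
step 7 deliver 3→1: —
step 8 propose(1,'x'): —
step 9 deliver 1→4: 4={foll,b=6,log=-}
step 10 deliver 4→1: —
step 11 deliver 1→3: 3={foll,b=6,log=x}
step 12 deliver 3→1: —
step 13 deliver 1→2: 2={foll,b=6,log=x}
step 14 deliver 2→1: 1={lead,b=6,log=x}
step 15 deliver 1→0: 0={foll,b=6,log=x}
step 16 deliver 0→1: —

1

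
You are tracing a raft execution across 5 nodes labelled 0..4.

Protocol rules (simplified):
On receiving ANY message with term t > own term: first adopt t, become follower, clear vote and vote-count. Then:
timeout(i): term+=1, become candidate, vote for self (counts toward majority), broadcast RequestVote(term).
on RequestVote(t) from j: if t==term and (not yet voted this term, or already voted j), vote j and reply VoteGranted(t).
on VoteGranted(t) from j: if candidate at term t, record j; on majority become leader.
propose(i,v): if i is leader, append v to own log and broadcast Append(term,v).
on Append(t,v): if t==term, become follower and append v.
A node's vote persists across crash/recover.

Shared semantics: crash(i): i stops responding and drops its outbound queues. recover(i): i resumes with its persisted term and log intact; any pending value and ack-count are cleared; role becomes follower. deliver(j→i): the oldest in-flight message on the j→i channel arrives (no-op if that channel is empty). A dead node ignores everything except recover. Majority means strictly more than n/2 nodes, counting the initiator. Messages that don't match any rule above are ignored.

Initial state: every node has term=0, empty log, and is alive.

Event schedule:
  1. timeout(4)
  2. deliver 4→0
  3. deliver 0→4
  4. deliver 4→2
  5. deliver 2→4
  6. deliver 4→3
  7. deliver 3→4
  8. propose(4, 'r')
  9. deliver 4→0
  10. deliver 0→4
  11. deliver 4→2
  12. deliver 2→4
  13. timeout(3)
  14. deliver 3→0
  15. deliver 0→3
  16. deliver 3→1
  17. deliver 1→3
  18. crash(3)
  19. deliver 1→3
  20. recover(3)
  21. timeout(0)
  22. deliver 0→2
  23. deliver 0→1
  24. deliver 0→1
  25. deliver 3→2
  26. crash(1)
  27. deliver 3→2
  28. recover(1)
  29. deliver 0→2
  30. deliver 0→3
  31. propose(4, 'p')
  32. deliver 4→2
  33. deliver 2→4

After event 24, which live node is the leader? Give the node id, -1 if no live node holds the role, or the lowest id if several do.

[1] timeout(4) → N4(cand t1 [-])
[2] deliver 4→0 → N0(foll t1 [-])
[3] deliver 0→4 → ∅
[4] deliver 4→2 → N2(foll t1 [-])
[5] deliver 2→4 → N4(lead t1 [-])
[6] deliver 4→3 → N3(foll t1 [-])
[7] deliver 3→4 → ∅
[8] propose(4,'r') → N4(lead t1 [r])
[9] deliver 4→0 → N0(foll t1 [r])
[10] deliver 0→4 → ∅
[11] deliver 4→2 → N2(foll t1 [r])
[12] deliver 2→4 → ∅
[13] timeout(3) → N3(cand t2 [-])
[14] deliver 3→0 → N0(foll t2 [r])
[15] deliver 0→3 → ∅
[16] deliver 3→1 → N1(foll t2 [-])
[17] deliver 1→3 → N3(lead t2 [-])
[18] crash(3) → N3(✗lead t2 [-])
[19] deliver 1→3 → ∅
[20] recover(3) → N3(foll t2 [-])
[21] timeout(0) → N0(cand t3 [r])
[22] deliver 0→2 → N2(foll t3 [r])
[23] deliver 0→1 → N1(foll t3 [-])
[24] deliver 0→1 → ∅

4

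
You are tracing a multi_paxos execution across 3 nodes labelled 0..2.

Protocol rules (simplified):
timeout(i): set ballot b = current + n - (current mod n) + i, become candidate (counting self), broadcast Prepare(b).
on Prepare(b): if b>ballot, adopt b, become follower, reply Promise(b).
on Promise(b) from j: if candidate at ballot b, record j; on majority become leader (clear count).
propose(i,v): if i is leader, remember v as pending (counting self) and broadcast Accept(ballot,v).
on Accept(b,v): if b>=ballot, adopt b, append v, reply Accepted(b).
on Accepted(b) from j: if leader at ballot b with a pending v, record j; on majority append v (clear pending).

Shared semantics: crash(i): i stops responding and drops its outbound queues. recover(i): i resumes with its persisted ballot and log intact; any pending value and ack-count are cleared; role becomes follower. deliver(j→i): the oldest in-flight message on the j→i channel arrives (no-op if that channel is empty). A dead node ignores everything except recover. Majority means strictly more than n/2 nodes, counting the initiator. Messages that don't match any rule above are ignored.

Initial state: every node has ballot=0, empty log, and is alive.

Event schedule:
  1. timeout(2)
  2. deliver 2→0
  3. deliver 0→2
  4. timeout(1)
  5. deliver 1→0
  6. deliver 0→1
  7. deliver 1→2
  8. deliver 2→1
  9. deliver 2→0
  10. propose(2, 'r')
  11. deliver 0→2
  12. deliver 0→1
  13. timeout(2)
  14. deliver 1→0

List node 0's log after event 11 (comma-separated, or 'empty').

empty

1. timeout(2):  <2:cand b5 ->
2. deliver 2→0:  <0:foll b5 ->
3. deliver 0→2:  <2:lead b5 ->
4. timeout(1):  <1:cand b4 ->
5. deliver 1→0:  nop
6. deliver 0→1:  nop
7. deliver 1→2:  nop
8. deliver 2→1:  <1:foll b5 ->
9. deliver 2→0:  nop
10. propose(2,'r'):  nop
11. deliver 0→2:  nop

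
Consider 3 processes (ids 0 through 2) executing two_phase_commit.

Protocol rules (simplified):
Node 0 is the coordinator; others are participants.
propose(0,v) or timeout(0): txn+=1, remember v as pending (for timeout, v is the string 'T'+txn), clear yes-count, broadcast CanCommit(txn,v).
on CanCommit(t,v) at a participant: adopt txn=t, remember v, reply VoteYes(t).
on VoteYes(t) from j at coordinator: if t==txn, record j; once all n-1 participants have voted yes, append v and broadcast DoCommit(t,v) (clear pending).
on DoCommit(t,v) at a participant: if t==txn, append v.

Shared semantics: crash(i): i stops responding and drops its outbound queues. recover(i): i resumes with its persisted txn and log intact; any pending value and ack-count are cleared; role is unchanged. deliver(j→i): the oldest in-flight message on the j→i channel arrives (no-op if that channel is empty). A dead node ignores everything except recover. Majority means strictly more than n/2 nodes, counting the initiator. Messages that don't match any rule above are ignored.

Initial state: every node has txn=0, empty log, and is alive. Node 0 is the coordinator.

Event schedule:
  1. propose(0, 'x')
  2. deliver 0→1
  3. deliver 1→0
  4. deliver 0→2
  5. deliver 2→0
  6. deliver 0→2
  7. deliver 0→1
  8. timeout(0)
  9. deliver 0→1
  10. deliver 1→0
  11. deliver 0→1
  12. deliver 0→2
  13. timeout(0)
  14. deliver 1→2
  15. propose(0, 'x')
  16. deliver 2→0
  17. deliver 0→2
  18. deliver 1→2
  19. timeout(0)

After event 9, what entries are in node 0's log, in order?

x

step 1 propose(0,'x'): 0={coor,t=1,log=-}
step 2 deliver 0→1: 1={part,t=1,log=-}
step 3 deliver 1→0: —
step 4 deliver 0→2: 2={part,t=1,log=-}
step 5 deliver 2→0: 0={coor,t=1,log=x}
step 6 deliver 0→2: 2={part,t=1,log=x}
step 7 deliver 0→1: 1={part,t=1,log=x}
step 8 timeout(0): 0={coor,t=2,log=x}
step 9 deliver 0→1: 1={part,t=2,log=x}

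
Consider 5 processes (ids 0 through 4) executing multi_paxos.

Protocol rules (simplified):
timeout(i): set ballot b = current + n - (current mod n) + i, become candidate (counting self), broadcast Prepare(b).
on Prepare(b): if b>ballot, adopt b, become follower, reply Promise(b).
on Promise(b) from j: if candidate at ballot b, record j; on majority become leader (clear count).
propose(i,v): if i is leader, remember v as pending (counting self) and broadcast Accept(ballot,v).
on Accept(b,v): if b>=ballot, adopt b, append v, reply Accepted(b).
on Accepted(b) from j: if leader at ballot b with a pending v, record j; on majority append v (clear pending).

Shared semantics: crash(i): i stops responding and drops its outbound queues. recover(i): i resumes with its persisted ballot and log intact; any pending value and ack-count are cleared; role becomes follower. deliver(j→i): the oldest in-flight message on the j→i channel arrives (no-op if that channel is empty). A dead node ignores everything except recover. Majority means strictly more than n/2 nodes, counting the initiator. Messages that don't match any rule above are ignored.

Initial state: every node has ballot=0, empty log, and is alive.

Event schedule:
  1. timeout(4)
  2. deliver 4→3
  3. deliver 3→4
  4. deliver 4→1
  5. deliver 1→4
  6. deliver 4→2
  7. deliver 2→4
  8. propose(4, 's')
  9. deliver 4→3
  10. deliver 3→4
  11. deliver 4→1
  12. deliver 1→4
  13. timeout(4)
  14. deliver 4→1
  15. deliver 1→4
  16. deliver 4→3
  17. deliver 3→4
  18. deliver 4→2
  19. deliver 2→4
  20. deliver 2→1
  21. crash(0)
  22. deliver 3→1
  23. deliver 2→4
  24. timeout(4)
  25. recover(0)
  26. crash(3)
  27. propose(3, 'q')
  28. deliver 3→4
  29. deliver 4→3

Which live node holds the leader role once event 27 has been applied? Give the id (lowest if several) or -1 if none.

-1

1. timeout(4):  <4:cand b9 ->
2. deliver 4→3:  <3:foll b9 ->
3. deliver 3→4:  nop
4. deliver 4→1:  <1:foll b9 ->
5. deliver 1→4:  <4:lead b9 ->
6. deliver 4→2:  <2:foll b9 ->
7. deliver 2→4:  nop
8. propose(4,'s'):  nop
9. deliver 4→3:  <3:foll b9 s>
10. deliver 3→4:  nop
11. deliver 4→1:  <1:foll b9 s>
12. deliver 1→4:  <4:lead b9 s>
13. timeout(4):  <4:cand b14 s>
14. deliver 4→1:  <1:foll b14 s>
15. deliver 1→4:  nop
16. deliver 4→3:  <3:foll b14 s>
17. deliver 3→4:  <4:lead b14 s>
18. deliver 4→2:  <2:foll b9 s>
19. deliver 2→4:  nop
20. deliver 2→1:  nop
21. crash(0):  <0:✗foll b0 ->
22. deliver 3→1:  nop
23. deliver 2→4:  nop
24. timeout(4):  <4:cand b19 s>
25. recover(0):  <0:foll b0 ->
26. crash(3):  <3:✗foll b14 s>
27. propose(3,'q'):  nop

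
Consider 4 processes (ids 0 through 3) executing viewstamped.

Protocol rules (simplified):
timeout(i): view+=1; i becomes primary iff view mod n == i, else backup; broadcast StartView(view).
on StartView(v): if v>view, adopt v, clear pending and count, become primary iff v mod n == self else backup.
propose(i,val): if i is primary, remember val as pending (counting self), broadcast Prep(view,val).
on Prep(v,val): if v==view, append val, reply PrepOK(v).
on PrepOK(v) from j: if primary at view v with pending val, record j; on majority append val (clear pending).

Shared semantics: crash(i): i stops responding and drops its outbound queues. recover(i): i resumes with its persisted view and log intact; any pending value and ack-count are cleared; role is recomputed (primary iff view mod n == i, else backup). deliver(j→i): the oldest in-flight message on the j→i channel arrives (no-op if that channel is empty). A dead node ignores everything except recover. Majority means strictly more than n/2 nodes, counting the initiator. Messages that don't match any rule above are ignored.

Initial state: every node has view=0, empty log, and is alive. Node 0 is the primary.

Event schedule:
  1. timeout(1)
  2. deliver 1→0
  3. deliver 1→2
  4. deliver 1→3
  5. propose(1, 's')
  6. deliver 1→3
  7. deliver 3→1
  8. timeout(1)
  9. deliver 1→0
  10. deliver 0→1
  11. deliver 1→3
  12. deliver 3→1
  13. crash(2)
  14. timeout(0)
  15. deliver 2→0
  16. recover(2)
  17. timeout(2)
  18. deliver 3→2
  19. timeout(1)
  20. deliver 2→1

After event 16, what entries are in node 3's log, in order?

1. timeout(1):  <1:prim v1 ->
2. deliver 1→0:  <0:back v1 ->
3. deliver 1→2:  <2:back v1 ->
4. deliver 1→3:  <3:back v1 ->
5. propose(1,'s'):  nop
6. deliver 1→3:  <3:back v1 s>
7. deliver 3→1:  nop
8. timeout(1):  <1:back v2 ->
9. deliver 1→0:  <0:back v1 s>
10. deliver 0→1:  nop
11. deliver 1→3:  <3:back v2 s>
12. deliver 3→1:  nop
13. crash(2):  <2:✗back v1 ->
14. timeout(0):  <0:back v2 s>
15. deliver 2→0:  nop
16. recover(2):  <2:back v1 ->

s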